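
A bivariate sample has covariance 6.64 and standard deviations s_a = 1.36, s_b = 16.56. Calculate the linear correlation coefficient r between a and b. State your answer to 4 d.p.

r = Cov(a,b) / (s_a · s_b) = 6.64 / (1.36 × 16.56)
  = 6.64 / 22.5216 ≈ 0.2948

0.2948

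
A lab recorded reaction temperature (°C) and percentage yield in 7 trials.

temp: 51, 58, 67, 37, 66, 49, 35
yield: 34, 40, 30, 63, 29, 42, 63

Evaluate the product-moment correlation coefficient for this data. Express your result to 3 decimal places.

n = 7, Σx = 363, Σy = 301, Σx² = 19805, Σy² = 14199, Σxy = 14572
nΣxy − ΣxΣy = 102004 − 109263 = -7259
nΣx² − (Σx)² = 138635 − 131769 = 6866; nΣy² − (Σy)² = 99393 − 90601 = 8792
r = -7259 / √(6866 × 8792) = -7259 / 7769.5477 ≈ -0.934

-0.934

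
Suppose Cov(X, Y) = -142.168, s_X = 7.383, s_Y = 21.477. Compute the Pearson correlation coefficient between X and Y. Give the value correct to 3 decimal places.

-0.897

r = Cov(X,Y) / (s_X · s_Y) = -142.168 / (7.383 × 21.477)
  = -142.168 / 158.5647 ≈ -0.897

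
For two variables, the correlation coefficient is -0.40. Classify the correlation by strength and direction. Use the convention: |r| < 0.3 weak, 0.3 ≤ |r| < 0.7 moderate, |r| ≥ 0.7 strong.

moderate negative

r = -0.40 < 0 so the relationship is negative.
|r| = 0.40, which falls in the moderate range.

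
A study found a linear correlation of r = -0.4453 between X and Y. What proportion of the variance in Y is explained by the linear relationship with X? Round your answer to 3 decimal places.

r² = (-0.4453)² = 0.198

0.198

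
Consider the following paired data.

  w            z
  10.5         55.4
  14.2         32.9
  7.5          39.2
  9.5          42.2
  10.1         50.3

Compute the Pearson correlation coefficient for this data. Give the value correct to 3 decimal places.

-0.315

n = 5, Σw = 51.8, Σz = 220, Σw² = 560.4, Σz² = 9999.14, Σwz = 2251.81
nΣwz − ΣwΣz = 11259.05 − 11396 = -136.95
nΣw² − (Σw)² = 2802 − 2683.24 = 118.76; nΣz² − (Σz)² = 49995.7 − 48400 = 1595.7
r = -136.95 / √(118.76 × 1595.7) = -136.95 / 435.3221 ≈ -0.315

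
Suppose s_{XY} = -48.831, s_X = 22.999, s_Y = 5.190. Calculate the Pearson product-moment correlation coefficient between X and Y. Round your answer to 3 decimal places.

-0.409

r = Cov(X,Y) / (s_X · s_Y) = -48.831 / (22.999 × 5.190)
  = -48.831 / 119.3648 ≈ -0.409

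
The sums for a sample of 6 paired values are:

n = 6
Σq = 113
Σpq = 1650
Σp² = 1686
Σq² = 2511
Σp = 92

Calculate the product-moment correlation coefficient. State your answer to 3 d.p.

-0.255

r = (nΣpq − ΣpΣq) / √[(nΣp² − (Σp)²)(nΣq² − (Σq)²)]
Numerator: 6×1650 − 92×113 = -496
Denominator: √[(10116 − 8464)(15066 − 12769)] = √[1652 × 2297] = 1947.9846
r = -496 / 1947.9846 ≈ -0.255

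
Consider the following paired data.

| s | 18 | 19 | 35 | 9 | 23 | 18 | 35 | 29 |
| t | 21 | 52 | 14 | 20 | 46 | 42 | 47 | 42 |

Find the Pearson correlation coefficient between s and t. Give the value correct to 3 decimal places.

0.117

n = 8, Σs = 186, Σt = 284, Σs² = 4910, Σt² = 11594, Σst = 6713
nΣst − ΣsΣt = 53704 − 52824 = 880
nΣs² − (Σs)² = 39280 − 34596 = 4684; nΣt² − (Σt)² = 92752 − 80656 = 12096
r = 880 / √(4684 × 12096) = 880 / 7527.1285 ≈ 0.117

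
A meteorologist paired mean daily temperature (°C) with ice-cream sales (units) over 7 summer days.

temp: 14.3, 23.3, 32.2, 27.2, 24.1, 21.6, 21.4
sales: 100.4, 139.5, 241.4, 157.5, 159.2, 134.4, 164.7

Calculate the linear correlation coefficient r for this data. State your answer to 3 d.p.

n = 7, Σx = 164.1, Σy = 1097.1, Σx² = 4029.39, Σy² = 183154.71, Σxy = 27007.49
nΣxy − ΣxΣy = 189052.43 − 180034.11 = 9018.32
nΣx² − (Σx)² = 28205.73 − 26928.81 = 1276.92; nΣy² − (Σy)² = 1282082.97 − 1203628.41 = 78454.56
r = 9018.32 / √(1276.92 × 78454.56) = 9018.32 / 10009.0058 ≈ 0.901

0.901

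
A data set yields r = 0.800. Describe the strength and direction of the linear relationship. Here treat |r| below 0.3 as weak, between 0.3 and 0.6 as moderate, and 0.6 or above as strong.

strong positive

r = 0.800 > 0 so the relationship is positive.
|r| = 0.800, which falls in the strong range.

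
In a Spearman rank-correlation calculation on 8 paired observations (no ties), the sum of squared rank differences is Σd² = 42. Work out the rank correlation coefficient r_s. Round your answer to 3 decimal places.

ρ = 1 − 6Σd² / [n(n²−1)] = 1 − 6×42 / (8×63)
  = 1 − 252/504 = 1 − 0.5000 ≈ 0.500

0.500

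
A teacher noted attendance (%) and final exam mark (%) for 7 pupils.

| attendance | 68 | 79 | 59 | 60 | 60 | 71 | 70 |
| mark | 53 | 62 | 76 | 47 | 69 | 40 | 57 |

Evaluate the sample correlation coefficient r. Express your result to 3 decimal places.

-0.318

n = 7, Σx = 467, Σy = 404, Σx² = 31487, Σy² = 24248, Σxy = 26776
nΣxy − ΣxΣy = 187432 − 188668 = -1236
nΣx² − (Σx)² = 220409 − 218089 = 2320; nΣy² − (Σy)² = 169736 − 163216 = 6520
r = -1236 / √(2320 × 6520) = -1236 / 3889.2673 ≈ -0.318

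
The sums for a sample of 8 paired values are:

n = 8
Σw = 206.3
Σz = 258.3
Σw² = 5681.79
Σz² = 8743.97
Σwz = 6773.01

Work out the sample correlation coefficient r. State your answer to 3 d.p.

0.293

r = (nΣwz − ΣwΣz) / √[(nΣw² − (Σw)²)(nΣz² − (Σz)²)]
Numerator: 8×6773.01 − 206.3×258.3 = 896.79
Denominator: √[(45454.32 − 42559.69)(69951.76 − 66718.89)] = √[2894.63 × 3232.87] = 3059.0787
r = 896.79 / 3059.0787 ≈ 0.293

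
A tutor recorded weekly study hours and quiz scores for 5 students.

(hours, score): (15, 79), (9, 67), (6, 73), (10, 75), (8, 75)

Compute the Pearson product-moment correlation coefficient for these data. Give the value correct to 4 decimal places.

0.5703

n = 5, Σx = 48, Σy = 369, Σx² = 506, Σy² = 27309, Σxy = 3576
nΣxy − ΣxΣy = 17880 − 17712 = 168
nΣx² − (Σx)² = 2530 − 2304 = 226; nΣy² − (Σy)² = 136545 − 136161 = 384
r = 168 / √(226 × 384) = 168 / 294.5912 ≈ 0.5703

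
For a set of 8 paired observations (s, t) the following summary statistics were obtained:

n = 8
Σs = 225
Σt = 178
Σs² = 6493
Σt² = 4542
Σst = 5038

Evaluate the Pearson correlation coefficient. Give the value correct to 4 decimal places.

r = (nΣst − ΣsΣt) / √[(nΣs² − (Σs)²)(nΣt² − (Σt)²)]
Numerator: 8×5038 − 225×178 = 254
Denominator: √[(51944 − 50625)(36336 − 31684)] = √[1319 × 4652] = 2477.0927
r = 254 / 2477.0927 ≈ 0.1025

0.1025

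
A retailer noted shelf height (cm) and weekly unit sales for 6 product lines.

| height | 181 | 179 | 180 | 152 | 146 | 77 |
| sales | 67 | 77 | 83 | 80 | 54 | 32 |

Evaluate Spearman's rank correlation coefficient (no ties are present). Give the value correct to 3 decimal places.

Rank height: 6, 4, 5, 3, 2, 1
Rank sales: 3, 4, 6, 5, 2, 1
d = rank(height) − rank(sales): 3, 0, -1, -2, 0, 0; Σd² = 14
ρ = 1 − 6Σd² / [n(n²−1)] = 1 − 6×14 / (6×35) = 1 − 84/210 ≈ 0.600

0.600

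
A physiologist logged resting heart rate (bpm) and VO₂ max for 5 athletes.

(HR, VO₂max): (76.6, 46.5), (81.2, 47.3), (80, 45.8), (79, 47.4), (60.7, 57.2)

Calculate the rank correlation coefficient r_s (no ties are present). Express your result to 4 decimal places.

Rank HR: 2, 5, 4, 3, 1
Rank VO₂max: 2, 3, 1, 4, 5
d = rank(HR) − rank(VO₂max): 0, 2, 3, -1, -4; Σd² = 30
ρ = 1 − 6Σd² / [n(n²−1)] = 1 − 6×30 / (5×24) = 1 − 180/120 ≈ -0.5000

-0.5000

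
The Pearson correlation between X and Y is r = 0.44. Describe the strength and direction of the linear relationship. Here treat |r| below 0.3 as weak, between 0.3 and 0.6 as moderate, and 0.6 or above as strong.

moderate positive

r = 0.44 > 0 so the relationship is positive.
|r| = 0.44, which falls in the moderate range.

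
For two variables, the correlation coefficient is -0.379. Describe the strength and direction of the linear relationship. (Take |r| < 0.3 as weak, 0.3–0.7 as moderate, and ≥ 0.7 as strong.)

r = -0.379 < 0 so the relationship is negative.
|r| = 0.379, which falls in the moderate range.

moderate negative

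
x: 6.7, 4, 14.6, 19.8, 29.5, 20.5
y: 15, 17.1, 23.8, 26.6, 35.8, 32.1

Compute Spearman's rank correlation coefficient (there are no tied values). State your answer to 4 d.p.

Rank x: 2, 1, 3, 4, 6, 5
Rank y: 1, 2, 3, 4, 6, 5
d = rank(x) − rank(y): 1, -1, 0, 0, 0, 0; Σd² = 2
ρ = 1 − 6Σd² / [n(n²−1)] = 1 − 6×2 / (6×35) = 1 − 12/210 ≈ 0.9429

0.9429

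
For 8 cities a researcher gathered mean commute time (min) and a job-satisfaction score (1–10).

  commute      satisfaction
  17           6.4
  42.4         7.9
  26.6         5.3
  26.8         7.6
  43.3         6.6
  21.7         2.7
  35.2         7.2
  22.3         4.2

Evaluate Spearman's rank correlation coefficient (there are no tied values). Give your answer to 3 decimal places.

0.690

Rank commute: 1, 7, 4, 5, 8, 2, 6, 3
Rank satisfaction: 4, 8, 3, 7, 5, 1, 6, 2
d = rank(commute) − rank(satisfaction): -3, -1, 1, -2, 3, 1, 0, 1; Σd² = 26
ρ = 1 − 6Σd² / [n(n²−1)] = 1 − 6×26 / (8×63) = 1 − 156/504 ≈ 0.690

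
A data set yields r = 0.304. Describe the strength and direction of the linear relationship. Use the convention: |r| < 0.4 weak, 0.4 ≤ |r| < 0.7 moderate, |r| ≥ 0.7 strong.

weak positive

r = 0.304 > 0 so the relationship is positive.
|r| = 0.304, which falls in the weak range.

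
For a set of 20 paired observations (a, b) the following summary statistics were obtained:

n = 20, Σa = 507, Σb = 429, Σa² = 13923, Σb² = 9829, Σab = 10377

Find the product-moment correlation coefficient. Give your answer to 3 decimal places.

-0.608

r = (nΣab − ΣaΣb) / √[(nΣa² − (Σa)²)(nΣb² − (Σb)²)]
Numerator: 20×10377 − 507×429 = -9963
Denominator: √[(278460 − 257049)(196580 − 184041)] = √[21411 × 12539] = 16385.1313
r = -9963 / 16385.1313 ≈ -0.608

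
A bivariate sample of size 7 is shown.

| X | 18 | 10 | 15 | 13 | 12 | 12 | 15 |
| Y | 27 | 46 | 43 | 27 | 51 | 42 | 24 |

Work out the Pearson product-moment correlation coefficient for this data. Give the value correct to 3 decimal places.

n = 7, ΣX = 95, ΣY = 260, ΣX² = 1331, ΣY² = 10364, ΣXY = 3418
nΣXY − ΣXΣY = 23926 − 24700 = -774
nΣX² − (ΣX)² = 9317 − 9025 = 292; nΣY² − (ΣY)² = 72548 − 67600 = 4948
r = -774 / √(292 × 4948) = -774 / 1202.0050 ≈ -0.644

-0.644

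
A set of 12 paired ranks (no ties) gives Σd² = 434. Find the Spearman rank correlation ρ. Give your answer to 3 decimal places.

ρ = 1 − 6Σd² / [n(n²−1)] = 1 − 6×434 / (12×143)
  = 1 − 2604/1716 = 1 − 1.5175 ≈ -0.517

-0.517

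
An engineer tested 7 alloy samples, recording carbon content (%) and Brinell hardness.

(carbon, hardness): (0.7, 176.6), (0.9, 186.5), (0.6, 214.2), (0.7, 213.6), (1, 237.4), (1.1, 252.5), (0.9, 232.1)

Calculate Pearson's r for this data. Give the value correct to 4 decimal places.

n = 7, Σx = 5.9, Σy = 1512.9, Σx² = 5.17, Σy² = 331461.83, Σxy = 1293.55
nΣxy − ΣxΣy = 9054.85 − 8926.11 = 128.74
nΣx² − (Σx)² = 36.19 − 34.81 = 1.38; nΣy² − (Σy)² = 2320232.81 − 2288866.41 = 31366.4
r = 128.74 / √(1.38 × 31366.4) = 128.74 / 208.0520 ≈ 0.6188

0.6188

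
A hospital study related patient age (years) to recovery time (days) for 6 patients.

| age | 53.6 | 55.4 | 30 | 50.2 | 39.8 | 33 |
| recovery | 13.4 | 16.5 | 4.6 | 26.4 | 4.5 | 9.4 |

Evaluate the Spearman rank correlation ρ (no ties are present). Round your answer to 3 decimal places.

0.657

Rank age: 5, 6, 1, 4, 3, 2
Rank recovery: 4, 5, 2, 6, 1, 3
d = rank(age) − rank(recovery): 1, 1, -1, -2, 2, -1; Σd² = 12
ρ = 1 − 6Σd² / [n(n²−1)] = 1 − 6×12 / (6×35) = 1 − 72/210 ≈ 0.657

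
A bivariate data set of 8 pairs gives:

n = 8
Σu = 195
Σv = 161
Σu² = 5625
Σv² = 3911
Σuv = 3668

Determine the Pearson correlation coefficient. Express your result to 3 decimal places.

-0.335

r = (nΣuv − ΣuΣv) / √[(nΣu² − (Σu)²)(nΣv² − (Σv)²)]
Numerator: 8×3668 − 195×161 = -2051
Denominator: √[(45000 − 38025)(31288 − 25921)] = √[6975 × 5367] = 6118.4005
r = -2051 / 6118.4005 ≈ -0.335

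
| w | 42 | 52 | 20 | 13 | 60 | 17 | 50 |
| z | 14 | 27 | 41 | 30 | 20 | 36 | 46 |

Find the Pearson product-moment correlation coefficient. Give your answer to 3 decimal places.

n = 7, Σw = 254, Σz = 214, Σw² = 11426, Σz² = 7318, Σwz = 7314
nΣwz − ΣwΣz = 51198 − 54356 = -3158
nΣw² − (Σw)² = 79982 − 64516 = 15466; nΣz² − (Σz)² = 51226 − 45796 = 5430
r = -3158 / √(15466 × 5430) = -3158 / 9164.0810 ≈ -0.345

-0.345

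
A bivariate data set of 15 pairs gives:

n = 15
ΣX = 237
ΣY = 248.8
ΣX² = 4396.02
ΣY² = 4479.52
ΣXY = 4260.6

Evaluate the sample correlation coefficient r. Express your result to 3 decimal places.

0.687

r = (nΣXY − ΣXΣY) / √[(nΣX² − (ΣX)²)(nΣY² − (ΣY)²)]
Numerator: 15×4260.6 − 237×248.8 = 4943.4
Denominator: √[(65940.3 − 56169)(67192.8 − 61901.44)] = √[9771.3 × 5291.36] = 7190.5122
r = 4943.4 / 7190.5122 ≈ 0.687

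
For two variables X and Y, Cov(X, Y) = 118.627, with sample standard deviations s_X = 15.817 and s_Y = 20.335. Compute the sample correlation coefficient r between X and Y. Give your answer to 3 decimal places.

0.369

r = Cov(X,Y) / (s_X · s_Y) = 118.627 / (15.817 × 20.335)
  = 118.627 / 321.6387 ≈ 0.369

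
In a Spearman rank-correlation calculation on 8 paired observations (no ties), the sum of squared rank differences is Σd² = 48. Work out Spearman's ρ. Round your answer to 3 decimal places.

0.429

ρ = 1 − 6Σd² / [n(n²−1)] = 1 − 6×48 / (8×63)
  = 1 − 288/504 = 1 − 0.5714 ≈ 0.429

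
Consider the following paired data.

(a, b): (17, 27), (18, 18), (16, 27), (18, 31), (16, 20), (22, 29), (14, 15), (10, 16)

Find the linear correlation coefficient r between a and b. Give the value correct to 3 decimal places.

n = 8, Σa = 131, Σb = 183, Σa² = 2229, Σb² = 4465, Σab = 3101
nΣab − ΣaΣb = 24808 − 23973 = 835
nΣa² − (Σa)² = 17832 − 17161 = 671; nΣb² − (Σb)² = 35720 − 33489 = 2231
r = 835 / √(671 × 2231) = 835 / 1223.5199 ≈ 0.682

0.682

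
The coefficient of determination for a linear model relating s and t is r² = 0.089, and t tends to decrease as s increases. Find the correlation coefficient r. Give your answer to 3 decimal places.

-0.298

|r| = √0.089 = 0.298
The association is negative, so r = −0.298.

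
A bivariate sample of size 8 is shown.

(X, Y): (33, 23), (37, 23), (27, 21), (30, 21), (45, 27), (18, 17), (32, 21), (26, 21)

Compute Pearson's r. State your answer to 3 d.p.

0.964

n = 8, ΣX = 248, ΣY = 174, ΣX² = 8136, ΣY² = 3840, ΣXY = 5546
nΣXY − ΣXΣY = 44368 − 43152 = 1216
nΣX² − (ΣX)² = 65088 − 61504 = 3584; nΣY² − (ΣY)² = 30720 − 30276 = 444
r = 1216 / √(3584 × 444) = 1216 / 1261.4658 ≈ 0.964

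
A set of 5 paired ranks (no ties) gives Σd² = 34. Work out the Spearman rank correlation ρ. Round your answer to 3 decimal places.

ρ = 1 − 6Σd² / [n(n²−1)] = 1 − 6×34 / (5×24)
  = 1 − 204/120 = 1 − 1.7000 ≈ -0.700

-0.700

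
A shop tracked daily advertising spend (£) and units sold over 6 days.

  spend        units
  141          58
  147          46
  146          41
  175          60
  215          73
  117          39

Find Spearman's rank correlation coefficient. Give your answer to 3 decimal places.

Rank spend: 2, 4, 3, 5, 6, 1
Rank units: 4, 3, 2, 5, 6, 1
d = rank(spend) − rank(units): -2, 1, 1, 0, 0, 0; Σd² = 6
ρ = 1 − 6Σd² / [n(n²−1)] = 1 − 6×6 / (6×35) = 1 − 36/210 ≈ 0.829

0.829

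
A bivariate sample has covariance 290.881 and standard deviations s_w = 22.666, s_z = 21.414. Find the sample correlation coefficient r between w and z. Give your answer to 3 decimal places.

r = Cov(w,z) / (s_w · s_z) = 290.881 / (22.666 × 21.414)
  = 290.881 / 485.3697 ≈ 0.599

0.599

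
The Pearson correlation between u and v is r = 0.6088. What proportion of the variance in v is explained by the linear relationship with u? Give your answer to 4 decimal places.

0.3706

r² = (0.6088)² = 0.3706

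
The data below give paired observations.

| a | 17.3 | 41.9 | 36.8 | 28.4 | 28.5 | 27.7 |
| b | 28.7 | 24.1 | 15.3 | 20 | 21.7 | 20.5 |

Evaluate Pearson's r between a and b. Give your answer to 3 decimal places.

-0.519

n = 6, Σa = 180.6, Σb = 130.3, Σa² = 5795.24, Σb² = 2929.73, Σab = 3823.64
nΣab − ΣaΣb = 22941.84 − 23532.18 = -590.34
nΣa² − (Σa)² = 34771.44 − 32616.36 = 2155.08; nΣb² − (Σb)² = 17578.38 − 16978.09 = 600.29
r = -590.34 / √(2155.08 × 600.29) = -590.34 / 1137.3975 ≈ -0.519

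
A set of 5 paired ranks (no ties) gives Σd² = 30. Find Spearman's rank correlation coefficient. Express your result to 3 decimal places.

-0.500

ρ = 1 − 6Σd² / [n(n²−1)] = 1 − 6×30 / (5×24)
  = 1 − 180/120 = 1 − 1.5000 ≈ -0.500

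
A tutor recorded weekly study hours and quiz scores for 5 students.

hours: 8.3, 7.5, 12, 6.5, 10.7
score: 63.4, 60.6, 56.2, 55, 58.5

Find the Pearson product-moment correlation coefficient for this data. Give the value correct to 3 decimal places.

-0.153

n = 5, Σx = 45, Σy = 293.7, Σx² = 425.88, Σy² = 17297.61, Σxy = 2638.57
nΣxy − ΣxΣy = 13192.85 − 13216.5 = -23.65
nΣx² − (Σx)² = 2129.4 − 2025 = 104.4; nΣy² − (Σy)² = 86488.05 − 86259.69 = 228.36
r = -23.65 / √(104.4 × 228.36) = -23.65 / 154.4046 ≈ -0.153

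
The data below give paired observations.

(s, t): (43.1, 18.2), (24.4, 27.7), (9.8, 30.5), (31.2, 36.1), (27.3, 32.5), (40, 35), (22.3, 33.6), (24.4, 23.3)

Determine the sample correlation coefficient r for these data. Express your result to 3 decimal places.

n = 8, Σs = 222.5, Σt = 236.9, Σs² = 6960.39, Σt² = 7285.09, Σst = 6490.57
nΣst − ΣsΣt = 51924.56 − 52710.25 = -785.69
nΣs² − (Σs)² = 55683.12 − 49506.25 = 6176.87; nΣt² − (Σt)² = 58280.72 − 56121.61 = 2159.11
r = -785.69 / √(6176.87 × 2159.11) = -785.69 / 3651.9230 ≈ -0.215

-0.215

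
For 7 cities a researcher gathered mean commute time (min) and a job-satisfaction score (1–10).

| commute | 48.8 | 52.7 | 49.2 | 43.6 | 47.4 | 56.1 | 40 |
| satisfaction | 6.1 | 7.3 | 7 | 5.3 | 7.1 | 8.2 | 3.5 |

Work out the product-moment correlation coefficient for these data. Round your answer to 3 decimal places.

n = 7, Σx = 337.8, Σy = 44.5, Σx² = 16474.3, Σy² = 297.49, Σxy = 2194.43
nΣxy − ΣxΣy = 15361.01 − 15032.1 = 328.91
nΣx² − (Σx)² = 115320.1 − 114108.84 = 1211.26; nΣy² − (Σy)² = 2082.43 − 1980.25 = 102.18
r = 328.91 / √(1211.26 × 102.18) = 328.91 / 351.8047 ≈ 0.935

0.935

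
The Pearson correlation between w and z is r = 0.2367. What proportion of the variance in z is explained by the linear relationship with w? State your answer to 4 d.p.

0.0560

r² = (0.2367)² = 0.0560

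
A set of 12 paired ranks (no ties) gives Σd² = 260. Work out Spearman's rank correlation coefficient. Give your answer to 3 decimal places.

ρ = 1 − 6Σd² / [n(n²−1)] = 1 − 6×260 / (12×143)
  = 1 − 1560/1716 = 1 − 0.9091 ≈ 0.091

0.091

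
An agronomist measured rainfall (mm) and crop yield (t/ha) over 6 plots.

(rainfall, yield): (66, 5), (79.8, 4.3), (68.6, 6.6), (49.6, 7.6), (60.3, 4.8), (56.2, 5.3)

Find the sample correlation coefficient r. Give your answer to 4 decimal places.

n = 6, Σx = 380.5, Σy = 33.6, Σx² = 24684.69, Σy² = 195.94, Σxy = 2090.16
nΣxy − ΣxΣy = 12540.96 − 12784.8 = -243.84
nΣx² − (Σx)² = 148108.14 − 144780.25 = 3327.89; nΣy² − (Σy)² = 1175.64 − 1128.96 = 46.68
r = -243.84 / √(3327.89 × 46.68) = -243.84 / 394.1394 ≈ -0.6187

-0.6187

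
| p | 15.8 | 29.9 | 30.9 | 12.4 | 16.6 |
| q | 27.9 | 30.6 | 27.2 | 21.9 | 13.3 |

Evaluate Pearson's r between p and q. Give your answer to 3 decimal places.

0.572

n = 5, Σp = 105.6, Σq = 120.9, Σp² = 2527.78, Σq² = 3111.11, Σpq = 2688.58
nΣpq − ΣpΣq = 13442.9 − 12767.04 = 675.86
nΣp² − (Σp)² = 12638.9 − 11151.36 = 1487.54; nΣq² − (Σq)² = 15555.55 − 14616.81 = 938.74
r = 675.86 / √(1487.54 × 938.74) = 675.86 / 1181.6993 ≈ 0.572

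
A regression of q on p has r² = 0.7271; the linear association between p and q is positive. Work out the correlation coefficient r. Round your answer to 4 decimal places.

|r| = √0.7271 = 0.8527
The association is positive, so r = 0.8527.

0.8527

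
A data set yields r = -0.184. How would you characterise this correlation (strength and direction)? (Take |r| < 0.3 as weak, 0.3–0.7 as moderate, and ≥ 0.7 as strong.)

weak negative

r = -0.184 < 0 so the relationship is negative.
|r| = 0.184, which falls in the weak range.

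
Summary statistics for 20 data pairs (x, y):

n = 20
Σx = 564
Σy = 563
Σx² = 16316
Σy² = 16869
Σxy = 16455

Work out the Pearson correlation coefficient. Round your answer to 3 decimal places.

r = (nΣxy − ΣxΣy) / √[(nΣx² − (Σx)²)(nΣy² − (Σy)²)]
Numerator: 20×16455 − 564×563 = 11568
Denominator: √[(326320 − 318096)(337380 − 316969)] = √[8224 × 20411] = 12956.0821
r = 11568 / 12956.0821 ≈ 0.893

0.893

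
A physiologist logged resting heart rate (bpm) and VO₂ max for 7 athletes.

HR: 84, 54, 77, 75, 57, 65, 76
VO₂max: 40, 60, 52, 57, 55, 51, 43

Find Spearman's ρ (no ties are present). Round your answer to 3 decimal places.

-0.750

Rank HR: 7, 1, 6, 4, 2, 3, 5
Rank VO₂max: 1, 7, 4, 6, 5, 3, 2
d = rank(HR) − rank(VO₂max): 6, -6, 2, -2, -3, 0, 3; Σd² = 98
ρ = 1 − 6Σd² / [n(n²−1)] = 1 − 6×98 / (7×48) = 1 − 588/336 ≈ -0.750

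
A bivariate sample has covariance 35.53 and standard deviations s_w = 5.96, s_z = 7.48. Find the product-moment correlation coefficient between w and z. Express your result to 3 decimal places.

r = Cov(w,z) / (s_w · s_z) = 35.53 / (5.96 × 7.48)
  = 35.53 / 44.5808 ≈ 0.797

0.797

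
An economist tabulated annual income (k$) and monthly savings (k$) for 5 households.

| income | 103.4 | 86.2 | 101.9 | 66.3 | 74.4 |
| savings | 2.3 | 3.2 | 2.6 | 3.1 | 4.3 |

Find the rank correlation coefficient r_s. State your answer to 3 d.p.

Rank income: 5, 3, 4, 1, 2
Rank savings: 1, 4, 2, 3, 5
d = rank(income) − rank(savings): 4, -1, 2, -2, -3; Σd² = 34
ρ = 1 − 6Σd² / [n(n²−1)] = 1 − 6×34 / (5×24) = 1 − 204/120 ≈ -0.700

-0.700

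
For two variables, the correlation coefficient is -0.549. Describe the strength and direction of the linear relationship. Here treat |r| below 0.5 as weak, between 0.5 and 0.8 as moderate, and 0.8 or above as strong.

r = -0.549 < 0 so the relationship is negative.
|r| = 0.549, which falls in the moderate range.

moderate negative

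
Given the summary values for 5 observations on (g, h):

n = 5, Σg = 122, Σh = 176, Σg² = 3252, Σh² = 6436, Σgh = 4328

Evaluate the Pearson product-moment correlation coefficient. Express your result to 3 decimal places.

r = (nΣgh − ΣgΣh) / √[(nΣg² − (Σg)²)(nΣh² − (Σh)²)]
Numerator: 5×4328 − 122×176 = 168
Denominator: √[(16260 − 14884)(32180 − 30976)] = √[1376 × 1204] = 1287.1301
r = 168 / 1287.1301 ≈ 0.131

0.131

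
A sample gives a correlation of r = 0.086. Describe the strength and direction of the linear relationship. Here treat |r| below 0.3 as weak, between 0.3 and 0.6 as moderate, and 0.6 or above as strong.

r = 0.086 > 0 so the relationship is positive.
|r| = 0.086, which falls in the weak range.

weak positive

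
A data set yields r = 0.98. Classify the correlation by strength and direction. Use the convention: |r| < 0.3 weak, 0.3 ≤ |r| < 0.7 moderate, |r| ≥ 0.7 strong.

r = 0.98 > 0 so the relationship is positive.
|r| = 0.98, which falls in the strong range.

strong positive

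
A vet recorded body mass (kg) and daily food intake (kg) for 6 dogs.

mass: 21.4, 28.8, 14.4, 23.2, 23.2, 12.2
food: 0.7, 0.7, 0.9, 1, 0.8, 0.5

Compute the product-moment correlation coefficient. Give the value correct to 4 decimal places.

0.2789

n = 6, Σx = 123.2, Σy = 4.6, Σx² = 2720.08, Σy² = 3.68, Σxy = 95.96
nΣxy − ΣxΣy = 575.76 − 566.72 = 9.04
nΣx² − (Σx)² = 16320.48 − 15178.24 = 1142.24; nΣy² − (Σy)² = 22.08 − 21.16 = 0.92
r = 9.04 / √(1142.24 × 0.92) = 9.04 / 32.4170 ≈ 0.2789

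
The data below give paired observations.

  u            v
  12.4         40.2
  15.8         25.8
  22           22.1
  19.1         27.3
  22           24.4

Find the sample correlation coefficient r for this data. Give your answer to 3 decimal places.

n = 5, Σu = 91.3, Σv = 139.8, Σu² = 1736.21, Σv² = 4110.74, Σuv = 2450.55
nΣuv − ΣuΣv = 12252.75 − 12763.74 = -510.99
nΣu² − (Σu)² = 8681.05 − 8335.69 = 345.36; nΣv² − (Σv)² = 20553.7 − 19544.04 = 1009.66
r = -510.99 / √(345.36 × 1009.66) = -510.99 / 590.5050 ≈ -0.865

-0.865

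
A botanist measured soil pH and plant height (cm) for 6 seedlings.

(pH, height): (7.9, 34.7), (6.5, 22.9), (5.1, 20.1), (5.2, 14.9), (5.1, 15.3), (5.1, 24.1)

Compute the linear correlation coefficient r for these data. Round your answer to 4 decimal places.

0.8545

n = 6, Σx = 34.9, Σy = 132, Σx² = 209.73, Σy² = 3169.42, Σxy = 803.91
nΣxy − ΣxΣy = 4823.46 − 4606.8 = 216.66
nΣx² − (Σx)² = 1258.38 − 1218.01 = 40.37; nΣy² − (Σy)² = 19016.52 − 17424 = 1592.52
r = 216.66 / √(40.37 × 1592.52) = 216.66 / 253.5548 ≈ 0.8545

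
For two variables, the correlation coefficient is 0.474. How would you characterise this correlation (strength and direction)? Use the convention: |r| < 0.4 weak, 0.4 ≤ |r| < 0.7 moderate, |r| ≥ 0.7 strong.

moderate positive

r = 0.474 > 0 so the relationship is positive.
|r| = 0.474, which falls in the moderate range.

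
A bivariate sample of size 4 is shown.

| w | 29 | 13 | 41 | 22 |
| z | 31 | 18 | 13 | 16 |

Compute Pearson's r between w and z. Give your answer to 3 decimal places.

n = 4, Σw = 105, Σz = 78, Σw² = 3175, Σz² = 1710, Σwz = 2018
nΣwz − ΣwΣz = 8072 − 8190 = -118
nΣw² − (Σw)² = 12700 − 11025 = 1675; nΣz² − (Σz)² = 6840 − 6084 = 756
r = -118 / √(1675 × 756) = -118 / 1125.3000 ≈ -0.105

-0.105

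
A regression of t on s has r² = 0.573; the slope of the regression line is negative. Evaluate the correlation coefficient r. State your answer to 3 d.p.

|r| = √0.573 = 0.757
The association is negative, so r = −0.757.

-0.757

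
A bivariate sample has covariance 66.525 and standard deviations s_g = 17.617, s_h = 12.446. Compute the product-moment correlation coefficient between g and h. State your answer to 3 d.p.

0.303

r = Cov(g,h) / (s_g · s_h) = 66.525 / (17.617 × 12.446)
  = 66.525 / 219.2612 ≈ 0.303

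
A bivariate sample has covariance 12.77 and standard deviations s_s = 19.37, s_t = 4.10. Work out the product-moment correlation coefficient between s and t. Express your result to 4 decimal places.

r = Cov(s,t) / (s_s · s_t) = 12.77 / (19.37 × 4.10)
  = 12.77 / 79.4170 ≈ 0.1608

0.1608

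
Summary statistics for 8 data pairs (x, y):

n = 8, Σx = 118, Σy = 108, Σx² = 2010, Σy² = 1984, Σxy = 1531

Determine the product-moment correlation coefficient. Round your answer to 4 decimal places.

-0.1647

r = (nΣxy − ΣxΣy) / √[(nΣx² − (Σx)²)(nΣy² − (Σy)²)]
Numerator: 8×1531 − 118×108 = -496
Denominator: √[(16080 − 13924)(15872 − 11664)] = √[2156 × 4208] = 3012.0505
r = -496 / 3012.0505 ≈ -0.1647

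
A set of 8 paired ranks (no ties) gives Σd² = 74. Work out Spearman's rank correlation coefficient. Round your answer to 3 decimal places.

0.119

ρ = 1 − 6Σd² / [n(n²−1)] = 1 − 6×74 / (8×63)
  = 1 − 444/504 = 1 − 0.8810 ≈ 0.119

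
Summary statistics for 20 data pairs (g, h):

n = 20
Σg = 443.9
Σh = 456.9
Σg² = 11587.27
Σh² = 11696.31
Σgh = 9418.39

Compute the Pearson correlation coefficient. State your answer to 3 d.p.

r = (nΣgh − ΣgΣh) / √[(nΣg² − (Σg)²)(nΣh² − (Σh)²)]
Numerator: 20×9418.39 − 443.9×456.9 = -14450.11
Denominator: √[(231745.4 − 197047.21)(233926.2 − 208757.61)] = √[34698.19 × 25168.59] = 29551.7261
r = -14450.11 / 29551.7261 ≈ -0.489

-0.489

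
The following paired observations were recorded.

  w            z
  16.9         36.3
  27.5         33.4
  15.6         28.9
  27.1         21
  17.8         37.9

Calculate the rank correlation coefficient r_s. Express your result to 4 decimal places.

-0.1000

Rank w: 2, 5, 1, 4, 3
Rank z: 4, 3, 2, 1, 5
d = rank(w) − rank(z): -2, 2, -1, 3, -2; Σd² = 22
ρ = 1 − 6Σd² / [n(n²−1)] = 1 − 6×22 / (5×24) = 1 − 132/120 ≈ -0.1000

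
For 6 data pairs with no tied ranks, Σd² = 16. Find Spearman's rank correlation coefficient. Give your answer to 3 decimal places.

ρ = 1 − 6Σd² / [n(n²−1)] = 1 − 6×16 / (6×35)
  = 1 − 96/210 = 1 − 0.4571 ≈ 0.543

0.543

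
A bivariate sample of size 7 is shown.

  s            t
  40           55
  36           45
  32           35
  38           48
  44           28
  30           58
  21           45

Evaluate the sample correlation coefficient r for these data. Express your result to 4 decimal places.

-0.2706

n = 7, Σs = 241, Σt = 314, Σs² = 8641, Σt² = 14752, Σst = 10681
nΣst − ΣsΣt = 74767 − 75674 = -907
nΣs² − (Σs)² = 60487 − 58081 = 2406; nΣt² − (Σt)² = 103264 − 98596 = 4668
r = -907 / √(2406 × 4668) = -907 / 3351.2994 ≈ -0.2706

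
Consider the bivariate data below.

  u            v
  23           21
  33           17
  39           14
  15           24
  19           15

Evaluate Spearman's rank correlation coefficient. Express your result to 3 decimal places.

Rank u: 3, 4, 5, 1, 2
Rank v: 4, 3, 1, 5, 2
d = rank(u) − rank(v): -1, 1, 4, -4, 0; Σd² = 34
ρ = 1 − 6Σd² / [n(n²−1)] = 1 − 6×34 / (5×24) = 1 − 204/120 ≈ -0.700

-0.700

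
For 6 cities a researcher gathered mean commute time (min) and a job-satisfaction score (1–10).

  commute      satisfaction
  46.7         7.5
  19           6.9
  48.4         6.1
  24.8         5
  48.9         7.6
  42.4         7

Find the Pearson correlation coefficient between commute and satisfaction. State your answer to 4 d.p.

0.4747

n = 6, Σx = 230.2, Σy = 40.1, Σx² = 9688.46, Σy² = 272.83, Σxy = 1569.03
nΣxy − ΣxΣy = 9414.18 − 9231.02 = 183.16
nΣx² − (Σx)² = 58130.76 − 52992.04 = 5138.72; nΣy² − (Σy)² = 1636.98 − 1608.01 = 28.97
r = 183.16 / √(5138.72 × 28.97) = 183.16 / 385.8351 ≈ 0.4747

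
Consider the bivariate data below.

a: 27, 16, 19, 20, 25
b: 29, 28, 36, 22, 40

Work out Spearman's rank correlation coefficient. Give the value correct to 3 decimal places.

0.300

Rank a: 5, 1, 2, 3, 4
Rank b: 3, 2, 4, 1, 5
d = rank(a) − rank(b): 2, -1, -2, 2, -1; Σd² = 14
ρ = 1 − 6Σd² / [n(n²−1)] = 1 − 6×14 / (5×24) = 1 − 84/120 ≈ 0.300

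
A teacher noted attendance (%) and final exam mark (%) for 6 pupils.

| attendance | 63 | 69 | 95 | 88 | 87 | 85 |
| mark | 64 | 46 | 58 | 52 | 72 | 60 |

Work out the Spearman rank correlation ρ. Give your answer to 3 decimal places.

-0.143

Rank attendance: 1, 2, 6, 5, 4, 3
Rank mark: 5, 1, 3, 2, 6, 4
d = rank(attendance) − rank(mark): -4, 1, 3, 3, -2, -1; Σd² = 40
ρ = 1 − 6Σd² / [n(n²−1)] = 1 − 6×40 / (6×35) = 1 − 240/210 ≈ -0.143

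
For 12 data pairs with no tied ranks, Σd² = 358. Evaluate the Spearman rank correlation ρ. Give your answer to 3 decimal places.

-0.252

ρ = 1 − 6Σd² / [n(n²−1)] = 1 − 6×358 / (12×143)
  = 1 − 2148/1716 = 1 − 1.2517 ≈ -0.252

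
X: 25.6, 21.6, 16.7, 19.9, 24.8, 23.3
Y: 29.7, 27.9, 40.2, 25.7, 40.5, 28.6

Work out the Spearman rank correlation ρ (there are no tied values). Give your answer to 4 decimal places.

Rank X: 6, 3, 1, 2, 5, 4
Rank Y: 4, 2, 5, 1, 6, 3
d = rank(X) − rank(Y): 2, 1, -4, 1, -1, 1; Σd² = 24
ρ = 1 − 6Σd² / [n(n²−1)] = 1 − 6×24 / (6×35) = 1 − 144/210 ≈ 0.3143

0.3143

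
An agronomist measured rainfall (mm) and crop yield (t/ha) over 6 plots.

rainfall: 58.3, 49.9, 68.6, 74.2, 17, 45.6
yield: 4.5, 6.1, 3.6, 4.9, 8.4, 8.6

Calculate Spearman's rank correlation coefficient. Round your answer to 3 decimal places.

-0.771

Rank rainfall: 4, 3, 5, 6, 1, 2
Rank yield: 2, 4, 1, 3, 5, 6
d = rank(rainfall) − rank(yield): 2, -1, 4, 3, -4, -4; Σd² = 62
ρ = 1 − 6Σd² / [n(n²−1)] = 1 − 6×62 / (6×35) = 1 − 372/210 ≈ -0.771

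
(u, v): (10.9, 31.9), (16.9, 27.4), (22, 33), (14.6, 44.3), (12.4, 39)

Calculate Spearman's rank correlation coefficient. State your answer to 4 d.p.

-0.1000

Rank u: 1, 4, 5, 3, 2
Rank v: 2, 1, 3, 5, 4
d = rank(u) − rank(v): -1, 3, 2, -2, -2; Σd² = 22
ρ = 1 − 6Σd² / [n(n²−1)] = 1 − 6×22 / (5×24) = 1 − 132/120 ≈ -0.1000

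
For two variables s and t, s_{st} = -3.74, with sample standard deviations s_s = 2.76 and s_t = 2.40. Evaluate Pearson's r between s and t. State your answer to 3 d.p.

-0.565

r = Cov(s,t) / (s_s · s_t) = -3.74 / (2.76 × 2.40)
  = -3.74 / 6.6240 ≈ -0.565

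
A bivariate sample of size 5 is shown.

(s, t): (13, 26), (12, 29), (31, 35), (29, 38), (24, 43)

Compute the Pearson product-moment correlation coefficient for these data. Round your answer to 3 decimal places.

0.731

n = 5, Σs = 109, Σt = 171, Σs² = 2691, Σt² = 6035, Σst = 3905
nΣst − ΣsΣt = 19525 − 18639 = 886
nΣs² − (Σs)² = 13455 − 11881 = 1574; nΣt² − (Σt)² = 30175 − 29241 = 934
r = 886 / √(1574 × 934) = 886 / 1212.4834 ≈ 0.731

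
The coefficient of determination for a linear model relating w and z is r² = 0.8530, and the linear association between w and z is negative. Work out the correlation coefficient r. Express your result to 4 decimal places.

|r| = √0.8530 = 0.9236
The association is negative, so r = −0.9236.

-0.9236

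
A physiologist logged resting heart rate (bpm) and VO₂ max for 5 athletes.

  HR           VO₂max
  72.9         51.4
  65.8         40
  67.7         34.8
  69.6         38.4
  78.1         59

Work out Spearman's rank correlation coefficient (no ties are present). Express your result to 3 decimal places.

Rank HR: 4, 1, 2, 3, 5
Rank VO₂max: 4, 3, 1, 2, 5
d = rank(HR) − rank(VO₂max): 0, -2, 1, 1, 0; Σd² = 6
ρ = 1 − 6Σd² / [n(n²−1)] = 1 − 6×6 / (5×24) = 1 − 36/120 ≈ 0.700

0.700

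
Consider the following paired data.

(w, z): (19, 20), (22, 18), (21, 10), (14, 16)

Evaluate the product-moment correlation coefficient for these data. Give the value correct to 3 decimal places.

n = 4, Σw = 76, Σz = 64, Σw² = 1482, Σz² = 1080, Σwz = 1210
nΣwz − ΣwΣz = 4840 − 4864 = -24
nΣw² − (Σw)² = 5928 − 5776 = 152; nΣz² − (Σz)² = 4320 − 4096 = 224
r = -24 / √(152 × 224) = -24 / 184.5210 ≈ -0.130

-0.130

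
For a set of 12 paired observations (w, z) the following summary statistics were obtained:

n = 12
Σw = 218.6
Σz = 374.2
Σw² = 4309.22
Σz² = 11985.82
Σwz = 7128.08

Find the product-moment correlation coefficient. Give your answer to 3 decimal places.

0.967

r = (nΣwz − ΣwΣz) / √[(nΣw² − (Σw)²)(nΣz² − (Σz)²)]
Numerator: 12×7128.08 − 218.6×374.2 = 3736.84
Denominator: √[(51710.64 − 47785.96)(143829.84 − 140025.64)] = √[3924.68 × 3804.2] = 3863.9705
r = 3736.84 / 3863.9705 ≈ 0.967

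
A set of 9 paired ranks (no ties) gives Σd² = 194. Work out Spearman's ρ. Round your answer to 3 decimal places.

-0.617

ρ = 1 − 6Σd² / [n(n²−1)] = 1 − 6×194 / (9×80)
  = 1 − 1164/720 = 1 − 1.6167 ≈ -0.617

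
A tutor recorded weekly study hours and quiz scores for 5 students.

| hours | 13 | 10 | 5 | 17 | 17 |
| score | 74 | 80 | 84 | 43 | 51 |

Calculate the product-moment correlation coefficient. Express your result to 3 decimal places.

n = 5, Σx = 62, Σy = 332, Σx² = 872, Σy² = 23382, Σxy = 3780
nΣxy − ΣxΣy = 18900 − 20584 = -1684
nΣx² − (Σx)² = 4360 − 3844 = 516; nΣy² − (Σy)² = 116910 − 110224 = 6686
r = -1684 / √(516 × 6686) = -1684 / 1857.4111 ≈ -0.907

-0.907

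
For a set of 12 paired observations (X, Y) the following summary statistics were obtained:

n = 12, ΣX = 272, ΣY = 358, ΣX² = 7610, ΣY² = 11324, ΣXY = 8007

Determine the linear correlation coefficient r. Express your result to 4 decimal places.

r = (nΣXY − ΣXΣY) / √[(nΣX² − (ΣX)²)(nΣY² − (ΣY)²)]
Numerator: 12×8007 − 272×358 = -1292
Denominator: √[(91320 − 73984)(135888 − 128164)] = √[17336 × 7724] = 11571.6578
r = -1292 / 11571.6578 ≈ -0.1117

-0.1117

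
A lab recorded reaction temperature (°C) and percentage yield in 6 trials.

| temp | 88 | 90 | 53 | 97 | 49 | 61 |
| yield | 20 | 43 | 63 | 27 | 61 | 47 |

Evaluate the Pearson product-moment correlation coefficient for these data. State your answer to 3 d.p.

-0.877

n = 6, Σx = 438, Σy = 261, Σx² = 34184, Σy² = 12877, Σxy = 17444
nΣxy − ΣxΣy = 104664 − 114318 = -9654
nΣx² − (Σx)² = 205104 − 191844 = 13260; nΣy² − (Σy)² = 77262 − 68121 = 9141
r = -9654 / √(13260 × 9141) = -9654 / 11009.5259 ≈ -0.877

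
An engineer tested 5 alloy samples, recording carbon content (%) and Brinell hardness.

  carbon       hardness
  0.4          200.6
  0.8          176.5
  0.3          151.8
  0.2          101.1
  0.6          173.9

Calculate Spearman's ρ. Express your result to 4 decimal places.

Rank carbon: 3, 5, 2, 1, 4
Rank hardness: 5, 4, 2, 1, 3
d = rank(carbon) − rank(hardness): -2, 1, 0, 0, 1; Σd² = 6
ρ = 1 − 6Σd² / [n(n²−1)] = 1 − 6×6 / (5×24) = 1 − 36/120 ≈ 0.7000

0.7000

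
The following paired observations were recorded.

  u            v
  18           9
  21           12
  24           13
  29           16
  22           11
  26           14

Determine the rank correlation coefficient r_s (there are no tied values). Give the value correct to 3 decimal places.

0.943

Rank u: 1, 2, 4, 6, 3, 5
Rank v: 1, 3, 4, 6, 2, 5
d = rank(u) − rank(v): 0, -1, 0, 0, 1, 0; Σd² = 2
ρ = 1 − 6Σd² / [n(n²−1)] = 1 − 6×2 / (6×35) = 1 − 12/210 ≈ 0.943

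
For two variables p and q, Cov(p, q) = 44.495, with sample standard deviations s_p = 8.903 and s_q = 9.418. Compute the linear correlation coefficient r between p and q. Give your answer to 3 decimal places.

0.531

r = Cov(p,q) / (s_p · s_q) = 44.495 / (8.903 × 9.418)
  = 44.495 / 83.8485 ≈ 0.531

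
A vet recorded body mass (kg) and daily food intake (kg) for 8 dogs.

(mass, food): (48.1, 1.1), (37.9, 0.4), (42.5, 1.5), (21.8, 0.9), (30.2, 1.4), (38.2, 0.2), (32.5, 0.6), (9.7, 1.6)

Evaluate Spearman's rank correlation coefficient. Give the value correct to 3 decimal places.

Rank mass: 8, 5, 7, 2, 3, 6, 4, 1
Rank food: 5, 2, 7, 4, 6, 1, 3, 8
d = rank(mass) − rank(food): 3, 3, 0, -2, -3, 5, 1, -7; Σd² = 106
ρ = 1 − 6Σd² / [n(n²−1)] = 1 − 6×106 / (8×63) = 1 − 636/504 ≈ -0.262

-0.262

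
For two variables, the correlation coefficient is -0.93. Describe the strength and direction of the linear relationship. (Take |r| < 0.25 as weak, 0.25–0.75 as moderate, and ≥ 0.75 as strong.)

r = -0.93 < 0 so the relationship is negative.
|r| = 0.93, which falls in the strong range.

strong negative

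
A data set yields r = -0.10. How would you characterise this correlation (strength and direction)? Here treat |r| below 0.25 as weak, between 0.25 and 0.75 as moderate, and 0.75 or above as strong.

r = -0.10 < 0 so the relationship is negative.
|r| = 0.10, which falls in the weak range.

weak negative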